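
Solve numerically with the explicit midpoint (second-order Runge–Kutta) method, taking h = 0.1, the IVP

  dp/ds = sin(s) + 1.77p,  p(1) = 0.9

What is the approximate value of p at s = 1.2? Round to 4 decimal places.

1.4917

Midpoint: k1 = f(s_n, p_n); k2 = f(s_n + h/2, p_n + (h/2)·k1); p_{n+1} = p_n + h·k2.
s=1.000000, p=0.900000:
  k1 = f(1.000000, 0.900000) = 2.434471
  k2 = f(1.050000, 1.021724) = 2.675874
  p ← 0.900000 + 0.1·2.675874 = 1.167587
s=1.100000, p=1.167587:
  k1 = f(1.100000, 1.167587) = 2.957837
  k2 = f(1.150000, 1.315479) = 3.241162
  p ← 1.167587 + 0.1·3.241162 = 1.491704
p(1.2) ≈ 1.4917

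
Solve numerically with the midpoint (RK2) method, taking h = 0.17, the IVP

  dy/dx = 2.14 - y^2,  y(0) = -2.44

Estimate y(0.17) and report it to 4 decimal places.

Midpoint: k1 = f(x_n, y_n); k2 = f(x_n + h/2, y_n + (h/2)·k1); y_{n+1} = y_n + h·k2.
x=0.000000, y=-2.440000:
  k1 = f(0.000000, -2.440000) = -3.813600
  k2 = f(0.085000, -2.764156) = -5.500558
  y ← -2.440000 + 0.17·(-5.500558) = -3.375095
y(0.17) ≈ -3.3751

-3.3751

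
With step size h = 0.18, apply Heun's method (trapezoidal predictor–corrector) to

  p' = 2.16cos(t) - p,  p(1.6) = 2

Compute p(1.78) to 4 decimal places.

Heun: k1 = f(t_n, p_n); k2 = f(t_n + h, p_n + h·k1); p_{n+1} = p_n + (h/2)·(k1 + k2).
t=1.600000, p=2.000000:
  k1 = f(1.600000, 2.000000) = -2.063071
  k2 = f(1.780000, 1.628647) = -2.077238
  p ← 2.000000 + (0.18/2)·(-2.063071 + (-2.077238)) = 1.627372
p(1.78) ≈ 1.6274

1.6274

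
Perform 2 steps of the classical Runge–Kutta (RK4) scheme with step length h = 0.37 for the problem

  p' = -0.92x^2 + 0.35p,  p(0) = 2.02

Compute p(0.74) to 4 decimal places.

2.4844

RK4: k1 = f(x_n, p_n); k2 = f(x_n + h/2, p_n + (h/2)·k1); k3 = f(x_n + h/2, p_n + (h/2)·k2); k4 = f(x_n + h, p_n + h·k3); p_{n+1} = p_n + (h/6)·(k1 + 2k2 + 2k3 + k4).
x=0.000000, p=2.020000:
  k1 = f(0.000000, 2.020000) = 0.707000
  k2 = f(0.185000, 2.150795) = 0.721291
  k3 = f(0.185000, 2.153439) = 0.722217
  k4 = f(0.370000, 2.287220) = 0.674579
  p ← 2.020000 + (0.37/6)·(k1 + 2k2 + 2k3 + k4) = 2.283230
x=0.370000, p=2.283230:
  k1 = f(0.370000, 2.283230) = 0.673183
  k2 = f(0.555000, 2.407769) = 0.559336
  k3 = f(0.555000, 2.386707) = 0.551965
  k4 = f(0.740000, 2.487457) = 0.366818
  p ← 2.283230 + (0.37/6)·(k1 + 2k2 + 2k3 + k4) = 2.484424
p(0.74) ≈ 2.4844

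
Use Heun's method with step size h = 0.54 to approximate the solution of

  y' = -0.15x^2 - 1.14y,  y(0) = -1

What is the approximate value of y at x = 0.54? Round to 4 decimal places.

-0.5857

Heun: k1 = f(x_n, y_n); k2 = f(x_n + h, y_n + h·k1); y_{n+1} = y_n + (h/2)·(k1 + k2).
x=0.000000, y=-1.000000:
  k1 = f(0.000000, -1.000000) = 1.140000
  k2 = f(0.540000, -0.384400) = 0.394476
  y ← -1.000000 + (0.54/2)·(1.140000 + 0.394476) = -0.585691
y(0.54) ≈ -0.5857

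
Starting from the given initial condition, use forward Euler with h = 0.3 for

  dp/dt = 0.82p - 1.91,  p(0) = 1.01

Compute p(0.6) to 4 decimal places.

Euler: p_{n+1} = p_n + h·f(t_n, p_n).
t=0.000000, p=1.010000: f=-1.081800 → p ← 1.010000 + 0.3·(-1.081800) = 0.685460
t=0.300000, p=0.685460: f=-1.347923 → p ← 0.685460 + 0.3·(-1.347923) = 0.281083
p(0.6) ≈ 0.2811

0.2811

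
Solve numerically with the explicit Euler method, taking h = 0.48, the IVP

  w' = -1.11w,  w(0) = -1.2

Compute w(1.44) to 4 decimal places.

-0.1224

Euler: w_{n+1} = w_n + h·f(s_n, w_n).
s=0.000000, w=-1.200000: f=1.332000 → w ← -1.200000 + 0.48·1.332000 = -0.560640
s=0.480000, w=-0.560640: f=0.622310 → w ← -0.560640 + 0.48·0.622310 = -0.261931
s=0.960000, w=-0.261931: f=0.290743 → w ← -0.261931 + 0.48·0.290743 = -0.122374
w(1.44) ≈ -0.1224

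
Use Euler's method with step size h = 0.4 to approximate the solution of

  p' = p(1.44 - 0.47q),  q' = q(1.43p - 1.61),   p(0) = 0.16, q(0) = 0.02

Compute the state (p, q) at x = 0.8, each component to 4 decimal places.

0.3960, 0.0045

Euler on (p,q): p_{n+1} = p_n + h·p', q_{n+1} = q_n + h·q'.
0.000000: (0.160000, 0.020000); f=(0.228896, -0.027624) → (0.251558, 0.008950)
0.400000: (0.251558, 0.008950); f=(0.361186, -0.011190) → (0.396033, 0.004474)
(p(0.8), q(0.8)) ≈ (0.3960, 0.0045)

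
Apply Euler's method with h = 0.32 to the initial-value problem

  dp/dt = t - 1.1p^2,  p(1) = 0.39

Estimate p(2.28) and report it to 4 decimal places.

Euler: p_{n+1} = p_n + h·f(t_n, p_n).
t=1.000000, p=0.390000: f=0.832690 → p ← 0.390000 + 0.32·0.832690 = 0.656461
t=1.320000, p=0.656461: f=0.845965 → p ← 0.656461 + 0.32·0.845965 = 0.927170
t=1.640000, p=0.927170: f=0.694392 → p ← 0.927170 + 0.32·0.694392 = 1.149375
t=1.960000, p=1.149375: f=0.506831 → p ← 1.149375 + 0.32·0.506831 = 1.311561
p(2.28) ≈ 1.3116

1.3116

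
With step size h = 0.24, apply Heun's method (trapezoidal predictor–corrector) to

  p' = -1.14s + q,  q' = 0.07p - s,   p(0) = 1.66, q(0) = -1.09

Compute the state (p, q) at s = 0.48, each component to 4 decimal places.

Heun on (p,q): k1 = f(s_n, state_n); k2 = f(s_n + h, state_n + h·k1); state_{n+1} = state_n + (h/2)·(k1 + k2).
0.000000: (1.660000, -1.090000)
  k1 = (-1.090000, 0.116200)
  predictor → (1.398400, -1.062112)
  k2 = (-1.335712, -0.142112)
  → (1.368915, -1.093109)
0.240000: (1.368915, -1.093109)
  k1 = (-1.366709, -0.144176)
  predictor → (1.040904, -1.127712)
  k2 = (-1.674912, -0.407137)
  → (1.003920, -1.159267)
(p(0.48), q(0.48)) ≈ (1.0039, -1.1593)

1.0039, -1.1593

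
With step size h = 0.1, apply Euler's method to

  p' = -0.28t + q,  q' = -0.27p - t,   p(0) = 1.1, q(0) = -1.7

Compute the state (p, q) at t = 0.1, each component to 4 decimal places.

Euler on (p,q): p_{n+1} = p_n + h·p', q_{n+1} = q_n + h·q'.
0.000000: (1.100000, -1.700000); f=(-1.700000, -0.297000) → (0.930000, -1.729700)
(p(0.1), q(0.1)) ≈ (0.9300, -1.7297)

0.9300, -1.7297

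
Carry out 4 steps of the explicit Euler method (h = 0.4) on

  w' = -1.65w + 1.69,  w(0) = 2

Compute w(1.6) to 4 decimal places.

1.0373

Euler: w_{n+1} = w_n + h·f(t_n, w_n).
t=0.000000, w=2.000000: f=-1.610000 → w ← 2.000000 + 0.4·(-1.610000) = 1.356000
t=0.400000, w=1.356000: f=-0.547400 → w ← 1.356000 + 0.4·(-0.547400) = 1.137040
t=0.800000, w=1.137040: f=-0.186116 → w ← 1.137040 + 0.4·(-0.186116) = 1.062594
t=1.200000, w=1.062594: f=-0.063279 → w ← 1.062594 + 0.4·(-0.063279) = 1.037282
w(1.6) ≈ 1.0373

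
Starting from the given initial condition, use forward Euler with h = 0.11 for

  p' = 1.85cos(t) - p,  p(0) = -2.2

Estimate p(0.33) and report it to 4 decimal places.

-1.0111

Euler: p_{n+1} = p_n + h·f(t_n, p_n).
t=0.000000, p=-2.200000: f=4.050000 → p ← -2.200000 + 0.11·4.050000 = -1.754500
t=0.110000, p=-1.754500: f=3.593319 → p ← -1.754500 + 0.11·3.593319 = -1.359235
t=0.220000, p=-1.359235: f=3.164645 → p ← -1.359235 + 0.11·3.164645 = -1.011124
p(0.33) ≈ -1.0111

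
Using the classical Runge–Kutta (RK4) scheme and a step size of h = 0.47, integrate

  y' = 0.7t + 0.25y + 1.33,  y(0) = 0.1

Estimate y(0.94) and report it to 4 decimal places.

1.8708

RK4: k1 = f(t_n, y_n); k2 = f(t_n + h/2, y_n + (h/2)·k1); k3 = f(t_n + h/2, y_n + (h/2)·k2); k4 = f(t_n + h, y_n + h·k3); y_{n+1} = y_n + (h/6)·(k1 + 2k2 + 2k3 + k4).
t=0.000000, y=0.100000:
  k1 = f(0.000000, 0.100000) = 1.355000
  k2 = f(0.235000, 0.418425) = 1.599106
  k3 = f(0.235000, 0.475790) = 1.613447
  k4 = f(0.470000, 0.858320) = 1.873580
  y ← 0.100000 + (0.47/6)·(k1 + 2k2 + 2k3 + k4) = 0.856206
t=0.470000, y=0.856206:
  k1 = f(0.470000, 0.856206) = 1.873051
  k2 = f(0.705000, 1.296373) = 2.147593
  k3 = f(0.705000, 1.360890) = 2.163722
  k4 = f(0.940000, 1.873155) = 2.456289
  y ← 0.856206 + (0.47/6)·(k1 + 2k2 + 2k3 + k4) = 1.870777
y(0.94) ≈ 1.8708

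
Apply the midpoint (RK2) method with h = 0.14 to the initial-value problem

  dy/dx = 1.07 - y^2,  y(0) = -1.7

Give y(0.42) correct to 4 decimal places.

-3.6293

Midpoint: k1 = f(x_n, y_n); k2 = f(x_n + h/2, y_n + (h/2)·k1); y_{n+1} = y_n + h·k2.
x=0.000000, y=-1.700000:
  k1 = f(0.000000, -1.700000) = -1.820000
  k2 = f(0.070000, -1.827400) = -2.269391
  y ← -1.700000 + 0.14·(-2.269391) = -2.017715
x=0.140000, y=-2.017715:
  k1 = f(0.140000, -2.017715) = -3.001173
  k2 = f(0.210000, -2.227797) = -3.893079
  y ← -2.017715 + 0.14·(-3.893079) = -2.562746
x=0.280000, y=-2.562746:
  k1 = f(0.280000, -2.562746) = -5.497666
  k2 = f(0.350000, -2.947582) = -7.618241
  y ← -2.562746 + 0.14·(-7.618241) = -3.629299
y(0.42) ≈ -3.6293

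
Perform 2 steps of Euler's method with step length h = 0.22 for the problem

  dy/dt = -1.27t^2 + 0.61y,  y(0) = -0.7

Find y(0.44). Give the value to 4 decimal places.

-0.9140

Euler: y_{n+1} = y_n + h·f(t_n, y_n).
t=0.000000, y=-0.700000: f=-0.427000 → y ← -0.700000 + 0.22·(-0.427000) = -0.793940
t=0.220000, y=-0.793940: f=-0.545771 → y ← -0.793940 + 0.22·(-0.545771) = -0.914010
y(0.44) ≈ -0.9140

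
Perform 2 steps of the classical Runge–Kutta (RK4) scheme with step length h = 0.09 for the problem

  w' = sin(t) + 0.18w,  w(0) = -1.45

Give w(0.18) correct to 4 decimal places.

-1.4814

RK4: k1 = f(t_n, w_n); k2 = f(t_n + h/2, w_n + (h/2)·k1); k3 = f(t_n + h/2, w_n + (h/2)·k2); k4 = f(t_n + h, w_n + h·k3); w_{n+1} = w_n + (h/6)·(k1 + 2k2 + 2k3 + k4).
t=0.000000, w=-1.450000:
  k1 = f(0.000000, -1.450000) = -0.261000
  k2 = f(0.045000, -1.461745) = -0.218129
  k3 = f(0.045000, -1.459816) = -0.217782
  k4 = f(0.090000, -1.469600) = -0.174650
  w ← -1.450000 + (0.09/6)·(k1 + 2k2 + 2k3 + k4) = -1.469612
t=0.090000, w=-1.469612:
  k1 = f(0.090000, -1.469612) = -0.174652
  k2 = f(0.135000, -1.477471) = -0.131355
  k3 = f(0.135000, -1.475523) = -0.131004
  k4 = f(0.180000, -1.481402) = -0.087623
  w ← -1.469612 + (0.09/6)·(k1 + 2k2 + 2k3 + k4) = -1.481417
w(0.18) ≈ -1.4814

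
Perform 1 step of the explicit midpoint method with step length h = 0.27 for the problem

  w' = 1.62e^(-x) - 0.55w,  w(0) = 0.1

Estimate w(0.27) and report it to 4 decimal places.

0.4359

Midpoint: k1 = f(x_n, w_n); k2 = f(x_n + h/2, w_n + (h/2)·k1); w_{n+1} = w_n + h·k2.
x=0.000000, w=0.100000:
  k1 = f(0.000000, 0.100000) = 1.565000
  k2 = f(0.135000, 0.311275) = 1.244219
  w ← 0.100000 + 0.27·1.244219 = 0.435939
w(0.27) ≈ 0.4359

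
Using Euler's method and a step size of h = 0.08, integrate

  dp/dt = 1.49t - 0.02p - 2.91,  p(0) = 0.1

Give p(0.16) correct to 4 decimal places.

Euler: p_{n+1} = p_n + h·f(t_n, p_n).
t=0.000000, p=0.100000: f=-2.912000 → p ← 0.100000 + 0.08·(-2.912000) = -0.132960
t=0.080000, p=-0.132960: f=-2.788141 → p ← -0.132960 + 0.08·(-2.788141) = -0.356011
p(0.16) ≈ -0.3560

-0.3560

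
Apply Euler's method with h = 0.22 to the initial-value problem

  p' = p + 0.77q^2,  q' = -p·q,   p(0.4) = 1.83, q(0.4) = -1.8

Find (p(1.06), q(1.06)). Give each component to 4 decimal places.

Euler on (p,q): p_{n+1} = p_n + h·p', q_{n+1} = q_n + h·q'.
0.400000: (1.830000, -1.800000); f=(4.324800, 3.294000) → (2.781456, -1.075320)
0.620000: (2.781456, -1.075320); f=(3.671817, 2.990955) → (3.589256, -0.417310)
0.840000: (3.589256, -0.417310); f=(3.723349, 1.497832) → (4.408393, -0.087787)
(p(1.06), q(1.06)) ≈ (4.4084, -0.0878)

4.4084, -0.0878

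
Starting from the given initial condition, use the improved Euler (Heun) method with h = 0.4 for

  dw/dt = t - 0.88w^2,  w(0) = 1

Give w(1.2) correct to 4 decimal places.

Heun: k1 = f(t_n, w_n); k2 = f(t_n + h, w_n + h·k1); w_{n+1} = w_n + (h/2)·(k1 + k2).
t=0.000000, w=1.000000:
  k1 = f(0.000000, 1.000000) = -0.880000
  k2 = f(0.400000, 0.648000) = 0.030484
  w ← 1.000000 + (0.4/2)·(-0.880000 + 0.030484) = 0.830097
t=0.400000, w=0.830097:
  k1 = f(0.400000, 0.830097) = -0.206374
  k2 = f(0.800000, 0.747547) = 0.308232
  w ← 0.830097 + (0.4/2)·(-0.206374 + 0.308232) = 0.850469
t=0.800000, w=0.850469:
  k1 = f(0.800000, 0.850469) = 0.163499
  k2 = f(1.200000, 0.915868) = 0.461843
  w ← 0.850469 + (0.4/2)·(0.163499 + 0.461843) = 0.975537
w(1.2) ≈ 0.9755

0.9755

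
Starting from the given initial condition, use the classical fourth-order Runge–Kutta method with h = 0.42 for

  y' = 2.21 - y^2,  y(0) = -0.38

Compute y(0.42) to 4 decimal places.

RK4: k1 = f(t_n, y_n); k2 = f(t_n + h/2, y_n + (h/2)·k1); k3 = f(t_n + h/2, y_n + (h/2)·k2); k4 = f(t_n + h, y_n + h·k3); y_{n+1} = y_n + (h/6)·(k1 + 2k2 + 2k3 + k4).
t=0.000000, y=-0.380000:
  k1 = f(0.000000, -0.380000) = 2.065600
  k2 = f(0.210000, 0.053776) = 2.207108
  k3 = f(0.210000, 0.083493) = 2.203029
  k4 = f(0.420000, 0.545272) = 1.912678
  y ← -0.380000 + (0.42/6)·(k1 + 2k2 + 2k3 + k4) = 0.515899
y(0.42) ≈ 0.5159

0.5159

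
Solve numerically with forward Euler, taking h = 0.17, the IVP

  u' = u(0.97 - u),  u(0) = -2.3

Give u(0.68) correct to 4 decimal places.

Euler: u_{n+1} = u_n + h·f(s_n, u_n).
s=0.000000, u=-2.300000: f=-7.521000 → u ← -2.300000 + 0.17·(-7.521000) = -3.578570
s=0.170000, u=-3.578570: f=-16.277376 → u ← -3.578570 + 0.17·(-16.277376) = -6.345724
s=0.340000, u=-6.345724: f=-46.423565 → u ← -6.345724 + 0.17·(-46.423565) = -14.237730
s=0.510000, u=-14.237730: f=-216.523552 → u ← -14.237730 + 0.17·(-216.523552) = -51.046734
u(0.68) ≈ -51.0467

-51.0467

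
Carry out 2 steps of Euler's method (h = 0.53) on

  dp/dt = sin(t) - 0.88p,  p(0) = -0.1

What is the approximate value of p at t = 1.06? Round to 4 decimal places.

Euler: p_{n+1} = p_n + h·f(t_n, p_n).
t=0.000000, p=-0.100000: f=0.088000 → p ← -0.100000 + 0.53·0.088000 = -0.053360
t=0.530000, p=-0.053360: f=0.552490 → p ← -0.053360 + 0.53·0.552490 = 0.239460
p(1.06) ≈ 0.2395

0.2395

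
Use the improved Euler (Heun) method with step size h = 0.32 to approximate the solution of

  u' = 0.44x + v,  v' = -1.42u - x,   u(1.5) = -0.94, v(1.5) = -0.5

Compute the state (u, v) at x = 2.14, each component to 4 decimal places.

-0.8226, -0.8653

Heun on (u,v): k1 = f(x_n, state_n); k2 = f(x_n + h, state_n + h·k1); state_{n+1} = state_n + (h/2)·(k1 + k2).
1.500000: (-0.940000, -0.500000)
  k1 = (0.160000, -0.165200)
  predictor → (-0.888800, -0.552864)
  k2 = (0.247936, -0.557904)
  → (-0.874730, -0.615697)
1.820000: (-0.874730, -0.615697)
  k1 = (0.185103, -0.577883)
  predictor → (-0.815497, -0.800619)
  k2 = (0.140981, -0.981994)
  → (-0.822557, -0.865277)
(u(2.14), v(2.14)) ≈ (-0.8226, -0.8653)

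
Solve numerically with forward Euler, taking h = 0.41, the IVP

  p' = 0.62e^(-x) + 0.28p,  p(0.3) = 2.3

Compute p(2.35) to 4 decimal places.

4.6251

Euler: p_{n+1} = p_n + h·f(x_n, p_n).
x=0.300000, p=2.300000: f=1.103307 → p ← 2.300000 + 0.41·1.103307 = 2.752356
x=0.710000, p=2.752356: f=1.075479 → p ← 2.752356 + 0.41·1.075479 = 3.193302
x=1.120000, p=3.193302: f=1.096418 → p ← 3.193302 + 0.41·1.096418 = 3.642834
x=1.530000, p=3.642834: f=1.154246 → p ← 3.642834 + 0.41·1.154246 = 4.116075
x=1.940000, p=4.116075: f=1.241597 → p ← 4.116075 + 0.41·1.241597 = 4.625129
p(2.35) ≈ 4.6251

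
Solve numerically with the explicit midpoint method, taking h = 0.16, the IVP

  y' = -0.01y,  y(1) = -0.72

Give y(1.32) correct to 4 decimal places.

Midpoint: k1 = f(x_n, y_n); k2 = f(x_n + h/2, y_n + (h/2)·k1); y_{n+1} = y_n + h·k2.
x=1.000000, y=-0.720000:
  k1 = f(1.000000, -0.720000) = 0.007200
  k2 = f(1.080000, -0.719424) = 0.007194
  y ← -0.720000 + 0.16·0.007194 = -0.718849
x=1.160000, y=-0.718849:
  k1 = f(1.160000, -0.718849) = 0.007188
  k2 = f(1.240000, -0.718274) = 0.007183
  y ← -0.718849 + 0.16·0.007183 = -0.717700
y(1.32) ≈ -0.7177

-0.7177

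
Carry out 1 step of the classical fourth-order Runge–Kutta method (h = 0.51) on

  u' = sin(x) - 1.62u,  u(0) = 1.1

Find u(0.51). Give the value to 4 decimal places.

0.5837

RK4: k1 = f(x_n, u_n); k2 = f(x_n + h/2, u_n + (h/2)·k1); k3 = f(x_n + h/2, u_n + (h/2)·k2); k4 = f(x_n + h, u_n + h·k3); u_{n+1} = u_n + (h/6)·(k1 + 2k2 + 2k3 + k4).
x=0.000000, u=1.100000:
  k1 = f(0.000000, 1.100000) = -1.782000
  k2 = f(0.255000, 0.645590) = -0.793610
  k3 = f(0.255000, 0.897629) = -1.201914
  k4 = f(0.510000, 0.487024) = -0.300801
  u ← 1.100000 + (0.51/6)·(k1 + 2k2 + 2k3 + k4) = 0.583723
u(0.51) ≈ 0.5837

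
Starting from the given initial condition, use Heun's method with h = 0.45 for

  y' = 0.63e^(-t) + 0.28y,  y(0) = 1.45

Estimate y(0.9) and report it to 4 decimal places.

2.3073

Heun: k1 = f(t_n, y_n); k2 = f(t_n + h, y_n + h·k1); y_{n+1} = y_n + (h/2)·(k1 + k2).
t=0.000000, y=1.450000:
  k1 = f(0.000000, 1.450000) = 1.036000
  k2 = f(0.450000, 1.916200) = 0.938242
  y ← 1.450000 + (0.45/2)·(1.036000 + 0.938242) = 1.894204
t=0.450000, y=1.894204:
  k1 = f(0.450000, 1.894204) = 0.932083
  k2 = f(0.900000, 2.313642) = 0.903959
  y ← 1.894204 + (0.45/2)·(0.932083 + 0.903959) = 2.307314
y(0.9) ≈ 2.3073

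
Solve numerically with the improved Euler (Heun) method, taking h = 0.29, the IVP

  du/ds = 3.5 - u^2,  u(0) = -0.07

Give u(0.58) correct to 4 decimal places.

1.3450

Heun: k1 = f(s_n, u_n); k2 = f(s_n + h, u_n + h·k1); u_{n+1} = u_n + (h/2)·(k1 + k2).
s=0.000000, u=-0.070000:
  k1 = f(0.000000, -0.070000) = 3.495100
  k2 = f(0.290000, 0.943579) = 2.609659
  u ← -0.070000 + (0.29/2)·(3.495100 + 2.609659) = 0.815190
s=0.290000, u=0.815190:
  k1 = f(0.290000, 0.815190) = 2.835465
  k2 = f(0.580000, 1.637475) = 0.818676
  u ← 0.815190 + (0.29/2)·(2.835465 + 0.818676) = 1.345040
u(0.58) ≈ 1.3450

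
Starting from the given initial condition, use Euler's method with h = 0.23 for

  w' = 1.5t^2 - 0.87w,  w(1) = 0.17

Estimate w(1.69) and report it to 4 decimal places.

Euler: w_{n+1} = w_n + h·f(t_n, w_n).
t=1.000000, w=0.170000: f=1.352100 → w ← 0.170000 + 0.23·1.352100 = 0.480983
t=1.230000, w=0.480983: f=1.850895 → w ← 0.480983 + 0.23·1.850895 = 0.906689
t=1.460000, w=0.906689: f=2.408581 → w ← 0.906689 + 0.23·2.408581 = 1.460662
w(1.69) ≈ 1.4607

1.4607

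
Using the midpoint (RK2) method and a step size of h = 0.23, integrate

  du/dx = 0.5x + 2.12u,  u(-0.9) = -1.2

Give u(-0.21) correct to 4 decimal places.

Midpoint: k1 = f(x_n, u_n); k2 = f(x_n + h/2, u_n + (h/2)·k1); u_{n+1} = u_n + h·k2.
x=-0.900000, u=-1.200000:
  k1 = f(-0.900000, -1.200000) = -2.994000
  k2 = f(-0.785000, -1.544310) = -3.666437
  u ← -1.200000 + 0.23·(-3.666437) = -2.043281
x=-0.670000, u=-2.043281:
  k1 = f(-0.670000, -2.043281) = -4.666755
  k2 = f(-0.555000, -2.579957) = -5.747010
  u ← -2.043281 + 0.23·(-5.747010) = -3.365093
x=-0.440000, u=-3.365093:
  k1 = f(-0.440000, -3.365093) = -7.353997
  k2 = f(-0.325000, -4.210802) = -9.089401
  u ← -3.365093 + 0.23·(-9.089401) = -5.455655
u(-0.21) ≈ -5.4557

-5.4557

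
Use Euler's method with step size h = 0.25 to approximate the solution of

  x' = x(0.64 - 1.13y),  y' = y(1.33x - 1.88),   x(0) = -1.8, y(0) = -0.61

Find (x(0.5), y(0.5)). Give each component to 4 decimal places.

-2.7536, -0.0112

Euler on (x,y): x_{n+1} = x_n + h·x', y_{n+1} = y_n + h·y'.
0.000000: (-1.800000, -0.610000); f=(-2.392740, 2.607140) → (-2.398185, 0.041785)
0.250000: (-2.398185, 0.041785); f=(-1.421603, -0.211833) → (-2.753586, -0.011173)
(x(0.5), y(0.5)) ≈ (-2.7536, -0.0112)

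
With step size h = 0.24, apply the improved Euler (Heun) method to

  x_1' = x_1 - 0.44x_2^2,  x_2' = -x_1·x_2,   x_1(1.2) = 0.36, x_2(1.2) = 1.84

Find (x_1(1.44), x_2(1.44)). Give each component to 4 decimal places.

0.0859, 1.7426

Heun on (x_1,x_2): k1 = f(t_n, state_n); k2 = f(t_n + h, state_n + h·k1); state_{n+1} = state_n + (h/2)·(k1 + k2).
1.200000: (0.360000, 1.840000)
  k1 = (-1.129664, -0.662400)
  predictor → (0.088881, 1.681024)
  k2 = (-1.154490, -0.149410)
  → (0.085902, 1.742583)
(x_1(1.44), x_2(1.44)) ≈ (0.0859, 1.7426)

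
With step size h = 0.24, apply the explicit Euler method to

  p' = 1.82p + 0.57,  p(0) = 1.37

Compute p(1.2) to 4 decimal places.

9.9934

Euler: p_{n+1} = p_n + h·f(x_n, p_n).
x=0.000000, p=1.370000: f=3.063400 → p ← 1.370000 + 0.24·3.063400 = 2.105216
x=0.240000, p=2.105216: f=4.401493 → p ← 2.105216 + 0.24·4.401493 = 3.161574
x=0.480000, p=3.161574: f=6.324065 → p ← 3.161574 + 0.24·6.324065 = 4.679350
x=0.720000, p=4.679350: f=9.086417 → p ← 4.679350 + 0.24·9.086417 = 6.860090
x=0.960000, p=6.860090: f=13.055364 → p ← 6.860090 + 0.24·13.055364 = 9.993377
p(1.2) ≈ 9.9934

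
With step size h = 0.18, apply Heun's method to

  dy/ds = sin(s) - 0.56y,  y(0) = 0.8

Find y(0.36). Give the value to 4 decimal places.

0.7149

Heun: k1 = f(s_n, y_n); k2 = f(s_n + h, y_n + h·k1); y_{n+1} = y_n + (h/2)·(k1 + k2).
s=0.000000, y=0.800000:
  k1 = f(0.000000, 0.800000) = -0.448000
  k2 = f(0.180000, 0.719360) = -0.223812
  y ← 0.800000 + (0.18/2)·(-0.448000 + (-0.223812)) = 0.739537
s=0.180000, y=0.739537:
  k1 = f(0.180000, 0.739537) = -0.235111
  k2 = f(0.360000, 0.697217) = -0.038167
  y ← 0.739537 + (0.18/2)·(-0.235111 + (-0.038167)) = 0.714942
y(0.36) ≈ 0.7149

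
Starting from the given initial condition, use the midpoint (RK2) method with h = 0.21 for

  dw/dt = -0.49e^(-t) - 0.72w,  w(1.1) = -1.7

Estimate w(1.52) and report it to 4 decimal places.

-1.3052

Midpoint: k1 = f(t_n, w_n); k2 = f(t_n + h/2, w_n + (h/2)·k1); w_{n+1} = w_n + h·k2.
t=1.100000, w=-1.700000:
  k1 = f(1.100000, -1.700000) = 1.060893
  k2 = f(1.205000, -1.588606) = 0.996947
  w ← -1.700000 + 0.21·0.996947 = -1.490641
t=1.310000, w=-1.490641:
  k1 = f(1.310000, -1.490641) = 0.941050
  k2 = f(1.415000, -1.391831) = 0.883085
  w ← -1.490641 + 0.21·0.883085 = -1.305193
w(1.52) ≈ -1.3052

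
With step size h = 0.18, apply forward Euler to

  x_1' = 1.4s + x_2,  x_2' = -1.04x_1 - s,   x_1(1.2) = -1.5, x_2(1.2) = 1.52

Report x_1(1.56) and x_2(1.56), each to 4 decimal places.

Euler on (x_1,x_2): x_1_{n+1} = x_1_n + h·x_1', x_2_{n+1} = x_2_n + h·x_2'.
1.200000: (-1.500000, 1.520000); f=(3.200000, 0.360000) → (-0.924000, 1.584800)
1.380000: (-0.924000, 1.584800); f=(3.516800, -0.419040) → (-0.290976, 1.509373)
(x_1(1.56), x_2(1.56)) ≈ (-0.2910, 1.5094)

-0.2910, 1.5094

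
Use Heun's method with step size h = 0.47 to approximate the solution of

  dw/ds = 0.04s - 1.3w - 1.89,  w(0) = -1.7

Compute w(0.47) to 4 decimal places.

Heun: k1 = f(s_n, w_n); k2 = f(s_n + h, w_n + h·k1); w_{n+1} = w_n + (h/2)·(k1 + k2).
s=0.000000, w=-1.700000:
  k1 = f(0.000000, -1.700000) = 0.320000
  k2 = f(0.470000, -1.549600) = 0.143280
  w ← -1.700000 + (0.47/2)·(0.320000 + 0.143280) = -1.591129
w(0.47) ≈ -1.5911

-1.5911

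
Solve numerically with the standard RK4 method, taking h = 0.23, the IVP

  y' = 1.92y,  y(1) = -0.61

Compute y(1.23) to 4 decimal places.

-0.9486

RK4: k1 = f(x_n, y_n); k2 = f(x_n + h/2, y_n + (h/2)·k1); k3 = f(x_n + h/2, y_n + (h/2)·k2); k4 = f(x_n + h, y_n + h·k3); y_{n+1} = y_n + (h/6)·(k1 + 2k2 + 2k3 + k4).
x=1.000000, y=-0.610000:
  k1 = f(1.000000, -0.610000) = -1.171200
  k2 = f(1.115000, -0.744688) = -1.429801
  k3 = f(1.115000, -0.774427) = -1.486900
  k4 = f(1.230000, -0.951987) = -1.827815
  y ← -0.610000 + (0.23/6)·(k1 + 2k2 + 2k3 + k4) = -0.948576
y(1.23) ≈ -0.9486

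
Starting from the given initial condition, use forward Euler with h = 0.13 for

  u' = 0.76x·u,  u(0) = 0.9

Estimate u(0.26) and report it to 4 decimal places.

0.9116

Euler: u_{n+1} = u_n + h·f(x_n, u_n).
x=0.000000, u=0.900000: f=0.000000 → u ← 0.900000 + 0.13·0.000000 = 0.900000
x=0.130000, u=0.900000: f=0.088920 → u ← 0.900000 + 0.13·0.088920 = 0.911560
u(0.26) ≈ 0.9116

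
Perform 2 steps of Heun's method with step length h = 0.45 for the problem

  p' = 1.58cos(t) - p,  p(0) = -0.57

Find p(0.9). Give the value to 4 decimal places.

0.4911

Heun: k1 = f(t_n, p_n); k2 = f(t_n + h, p_n + h·k1); p_{n+1} = p_n + (h/2)·(k1 + k2).
t=0.000000, p=-0.570000:
  k1 = f(0.000000, -0.570000) = 2.150000
  k2 = f(0.450000, 0.397500) = 1.025206
  p ← -0.570000 + (0.45/2)·(2.150000 + 1.025206) = 0.144421
t=0.450000, p=0.144421:
  k1 = f(0.450000, 0.144421) = 1.278285
  k2 = f(0.900000, 0.719650) = 0.262494
  p ← 0.144421 + (0.45/2)·(1.278285 + 0.262494) = 0.491097
p(0.9) ≈ 0.4911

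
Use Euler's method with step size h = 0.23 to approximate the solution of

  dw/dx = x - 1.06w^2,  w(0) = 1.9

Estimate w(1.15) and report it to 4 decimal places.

Euler: w_{n+1} = w_n + h·f(x_n, w_n).
x=0.000000, w=1.900000: f=-3.826600 → w ← 1.900000 + 0.23·(-3.826600) = 1.019882
x=0.230000, w=1.019882: f=-0.872569 → w ← 1.019882 + 0.23·(-0.872569) = 0.819191
x=0.460000, w=0.819191: f=-0.251339 → w ← 0.819191 + 0.23·(-0.251339) = 0.761383
x=0.690000, w=0.761383: f=0.075513 → w ← 0.761383 + 0.23·0.075513 = 0.778751
x=0.920000, w=0.778751: f=0.277159 → w ← 0.778751 + 0.23·0.277159 = 0.842498
w(1.15) ≈ 0.8425

0.8425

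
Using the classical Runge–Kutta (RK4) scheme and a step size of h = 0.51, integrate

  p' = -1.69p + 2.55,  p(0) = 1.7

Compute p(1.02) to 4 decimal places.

1.5435

RK4: k1 = f(t_n, p_n); k2 = f(t_n + h/2, p_n + (h/2)·k1); k3 = f(t_n + h/2, p_n + (h/2)·k2); k4 = f(t_n + h, p_n + h·k3); p_{n+1} = p_n + (h/6)·(k1 + 2k2 + 2k3 + k4).
t=0.000000, p=1.700000:
  k1 = f(0.000000, 1.700000) = -0.323000
  k2 = f(0.255000, 1.617635) = -0.183803
  k3 = f(0.255000, 1.653130) = -0.243790
  k4 = f(0.510000, 1.575667) = -0.112877
  p ← 1.700000 + (0.51/6)·(k1 + 2k2 + 2k3 + k4) = 1.590260
t=0.510000, p=1.590260:
  k1 = f(0.510000, 1.590260) = -0.137539
  k2 = f(0.765000, 1.555187) = -0.078266
  k3 = f(0.765000, 1.570302) = -0.103810
  k4 = f(1.020000, 1.537317) = -0.048065
  p ← 1.590260 + (0.51/6)·(k1 + 2k2 + 2k3 + k4) = 1.543530
p(1.02) ≈ 1.5435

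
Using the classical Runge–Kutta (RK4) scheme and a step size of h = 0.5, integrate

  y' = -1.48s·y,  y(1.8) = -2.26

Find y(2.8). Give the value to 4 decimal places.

RK4: k1 = f(s_n, y_n); k2 = f(s_n + h/2, y_n + (h/2)·k1); k3 = f(s_n + h/2, y_n + (h/2)·k2); k4 = f(s_n + h, y_n + h·k3); y_{n+1} = y_n + (h/6)·(k1 + 2k2 + 2k3 + k4).
s=1.800000, y=-2.260000:
  k1 = f(1.800000, -2.260000) = 6.020640
  k2 = f(2.050000, -0.754840) = 2.290185
  k3 = f(2.050000, -1.687454) = 5.119735
  k4 = f(2.300000, 0.299868) = -1.020749
  y ← -2.260000 + (0.5/6)·(k1 + 2k2 + 2k3 + k4) = -0.608356
s=2.300000, y=-0.608356:
  k1 = f(2.300000, -0.608356) = 2.070843
  k2 = f(2.550000, -0.090645) = 0.342094
  k3 = f(2.550000, -0.522832) = 1.973169
  k4 = f(2.800000, 0.378229) = -1.567379
  y ← -0.608356 + (0.5/6)·(k1 + 2k2 + 2k3 + k4) = -0.180523
y(2.8) ≈ -0.1805

-0.1805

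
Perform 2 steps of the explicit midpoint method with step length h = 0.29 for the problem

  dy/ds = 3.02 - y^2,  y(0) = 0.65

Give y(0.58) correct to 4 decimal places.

1.4928

Midpoint: k1 = f(s_n, y_n); k2 = f(s_n + h/2, y_n + (h/2)·k1); y_{n+1} = y_n + h·k2.
s=0.000000, y=0.650000:
  k1 = f(0.000000, 0.650000) = 2.597500
  k2 = f(0.145000, 1.026638) = 1.966015
  y ← 0.650000 + 0.29·1.966015 = 1.220144
s=0.290000, y=1.220144:
  k1 = f(0.290000, 1.220144) = 1.531247
  k2 = f(0.435000, 1.442175) = 0.940130
  y ← 1.220144 + 0.29·0.940130 = 1.492782
y(0.58) ≈ 1.4928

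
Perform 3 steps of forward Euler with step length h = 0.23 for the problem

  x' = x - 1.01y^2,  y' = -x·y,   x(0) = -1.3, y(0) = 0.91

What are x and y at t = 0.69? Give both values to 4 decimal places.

-3.7566, 2.6396

Euler on (x,y): x_{n+1} = x_n + h·x', y_{n+1} = y_n + h·y'.
0.000000: (-1.300000, 0.910000); f=(-2.136381, 1.183000) → (-1.791368, 1.182090)
0.230000: (-1.791368, 1.182090); f=(-3.202678, 2.117558) → (-2.527984, 1.669128)
0.460000: (-2.527984, 1.669128); f=(-5.341833, 4.219529) → (-3.756605, 2.639620)
(x(0.69), y(0.69)) ≈ (-3.7566, 2.6396)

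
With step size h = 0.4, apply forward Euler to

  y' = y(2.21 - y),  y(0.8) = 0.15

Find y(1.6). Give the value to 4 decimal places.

0.4855

Euler: y_{n+1} = y_n + h·f(x_n, y_n).
x=0.800000, y=0.150000: f=0.309000 → y ← 0.150000 + 0.4·0.309000 = 0.273600
x=1.200000, y=0.273600: f=0.529799 → y ← 0.273600 + 0.4·0.529799 = 0.485520
y(1.6) ≈ 0.4855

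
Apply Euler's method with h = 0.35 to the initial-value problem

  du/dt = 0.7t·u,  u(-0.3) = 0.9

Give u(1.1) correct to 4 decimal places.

1.0971

Euler: u_{n+1} = u_n + h·f(t_n, u_n).
t=-0.300000, u=0.900000: f=-0.189000 → u ← 0.900000 + 0.35·(-0.189000) = 0.833850
t=0.050000, u=0.833850: f=0.029185 → u ← 0.833850 + 0.35·0.029185 = 0.844065
t=0.400000, u=0.844065: f=0.236338 → u ← 0.844065 + 0.35·0.236338 = 0.926783
t=0.750000, u=0.926783: f=0.486561 → u ← 0.926783 + 0.35·0.486561 = 1.097079
u(1.1) ≈ 1.0971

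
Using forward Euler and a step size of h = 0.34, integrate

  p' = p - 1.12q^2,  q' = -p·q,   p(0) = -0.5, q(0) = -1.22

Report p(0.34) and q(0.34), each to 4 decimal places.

Euler on (p,q): p_{n+1} = p_n + h·p', q_{n+1} = q_n + h·q'.
0.000000: (-0.500000, -1.220000); f=(-2.167008, -0.610000) → (-1.236783, -1.427400)
(p(0.34), q(0.34)) ≈ (-1.2368, -1.4274)

-1.2368, -1.4274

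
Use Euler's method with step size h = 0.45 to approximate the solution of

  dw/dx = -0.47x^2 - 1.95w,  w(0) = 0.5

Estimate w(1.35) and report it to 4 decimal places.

-0.1756

Euler: w_{n+1} = w_n + h·f(x_n, w_n).
x=0.000000, w=0.500000: f=-0.975000 → w ← 0.500000 + 0.45·(-0.975000) = 0.061250
x=0.450000, w=0.061250: f=-0.214613 → w ← 0.061250 + 0.45·(-0.214613) = -0.035326
x=0.900000, w=-0.035326: f=-0.311815 → w ← -0.035326 + 0.45·(-0.311815) = -0.175642
w(1.35) ≈ -0.1756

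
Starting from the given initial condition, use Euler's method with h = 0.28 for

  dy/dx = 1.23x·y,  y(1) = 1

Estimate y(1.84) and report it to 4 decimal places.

Euler: y_{n+1} = y_n + h·f(x_n, y_n).
x=1.000000, y=1.000000: f=1.230000 → y ← 1.000000 + 0.28·1.230000 = 1.344400
x=1.280000, y=1.344400: f=2.116623 → y ← 1.344400 + 0.28·2.116623 = 1.937055
x=1.560000, y=1.937055: f=3.716820 → y ← 1.937055 + 0.28·3.716820 = 2.977764
y(1.84) ≈ 2.9778

2.9778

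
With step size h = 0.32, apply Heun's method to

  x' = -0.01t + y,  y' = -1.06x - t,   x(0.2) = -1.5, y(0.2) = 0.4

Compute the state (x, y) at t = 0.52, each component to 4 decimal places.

-1.3020, 0.7720

Heun on (x,y): k1 = f(t_n, state_n); k2 = f(t_n + h, state_n + h·k1); state_{n+1} = state_n + (h/2)·(k1 + k2).
0.200000: (-1.500000, 0.400000)
  k1 = (0.398000, 1.390000)
  predictor → (-1.372640, 0.844800)
  k2 = (0.839600, 0.934998)
  → (-1.301984, 0.772000)
(x(0.52), y(0.52)) ≈ (-1.3020, 0.7720)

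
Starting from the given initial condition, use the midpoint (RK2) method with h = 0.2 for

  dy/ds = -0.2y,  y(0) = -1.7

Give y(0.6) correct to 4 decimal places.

-1.5078

Midpoint: k1 = f(s_n, y_n); k2 = f(s_n + h/2, y_n + (h/2)·k1); y_{n+1} = y_n + h·k2.
s=0.000000, y=-1.700000:
  k1 = f(0.000000, -1.700000) = 0.340000
  k2 = f(0.100000, -1.666000) = 0.333200
  y ← -1.700000 + 0.2·0.333200 = -1.633360
s=0.200000, y=-1.633360:
  k1 = f(0.200000, -1.633360) = 0.326672
  k2 = f(0.300000, -1.600693) = 0.320139
  y ← -1.633360 + 0.2·0.320139 = -1.569332
s=0.400000, y=-1.569332:
  k1 = f(0.400000, -1.569332) = 0.313866
  k2 = f(0.500000, -1.537946) = 0.307589
  y ← -1.569332 + 0.2·0.307589 = -1.507814
y(0.6) ≈ -1.5078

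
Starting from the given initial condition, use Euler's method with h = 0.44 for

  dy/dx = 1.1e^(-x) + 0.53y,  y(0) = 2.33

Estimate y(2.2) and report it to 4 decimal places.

8.8974

Euler: y_{n+1} = y_n + h·f(x_n, y_n).
x=0.000000, y=2.330000: f=2.334900 → y ← 2.330000 + 0.44·2.334900 = 3.357356
x=0.440000, y=3.357356: f=2.487839 → y ← 3.357356 + 0.44·2.487839 = 4.452005
x=0.880000, y=4.452005: f=2.815824 → y ← 4.452005 + 0.44·2.815824 = 5.690968
x=1.320000, y=5.690968: f=3.310062 → y ← 5.690968 + 0.44·3.310062 = 7.147395
x=1.760000, y=7.147395: f=3.977369 → y ← 7.147395 + 0.44·3.977369 = 8.897437
y(2.2) ≈ 8.8974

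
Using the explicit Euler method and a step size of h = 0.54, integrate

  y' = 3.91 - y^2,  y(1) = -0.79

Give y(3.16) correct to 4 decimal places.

Euler: y_{n+1} = y_n + h·f(x_n, y_n).
x=1.000000, y=-0.790000: f=3.285900 → y ← -0.790000 + 0.54·3.285900 = 0.984386
x=1.540000, y=0.984386: f=2.940984 → y ← 0.984386 + 0.54·2.940984 = 2.572517
x=2.080000, y=2.572517: f=-2.707846 → y ← 2.572517 + 0.54·(-2.707846) = 1.110281
x=2.620000, y=1.110281: f=2.677277 → y ← 1.110281 + 0.54·2.677277 = 2.556010
y(3.16) ≈ 2.5560

2.5560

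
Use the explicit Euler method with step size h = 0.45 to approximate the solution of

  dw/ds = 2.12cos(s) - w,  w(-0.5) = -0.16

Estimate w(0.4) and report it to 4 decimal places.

1.3649

Euler: w_{n+1} = w_n + h·f(s_n, w_n).
s=-0.500000, w=-0.160000: f=2.020475 → w ← -0.160000 + 0.45·2.020475 = 0.749214
s=-0.050000, w=0.749214: f=1.368137 → w ← 0.749214 + 0.45·1.368137 = 1.364875
w(0.4) ≈ 1.3649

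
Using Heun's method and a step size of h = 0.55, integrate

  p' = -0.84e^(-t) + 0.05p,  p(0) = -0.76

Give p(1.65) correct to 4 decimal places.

-1.5601

Heun: k1 = f(t_n, p_n); k2 = f(t_n + h, p_n + h·k1); p_{n+1} = p_n + (h/2)·(k1 + k2).
t=0.000000, p=-0.760000:
  k1 = f(0.000000, -0.760000) = -0.878000
  k2 = f(0.550000, -1.242900) = -0.546783
  p ← -0.760000 + (0.55/2)·(-0.878000 + (-0.546783)) = -1.151815
t=0.550000, p=-1.151815:
  k1 = f(0.550000, -1.151815) = -0.542229
  k2 = f(1.100000, -1.450041) = -0.352114
  p ← -1.151815 + (0.55/2)·(-0.542229 + (-0.352114)) = -1.397759
t=1.100000, p=-1.397759:
  k1 = f(1.100000, -1.397759) = -0.349500
  k2 = f(1.650000, -1.589984) = -0.240821
  p ← -1.397759 + (0.55/2)·(-0.349500 + (-0.240821)) = -1.560098
p(1.65) ≈ -1.5601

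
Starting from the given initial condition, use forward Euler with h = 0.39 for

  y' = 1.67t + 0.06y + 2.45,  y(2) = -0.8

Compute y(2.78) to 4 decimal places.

3.9852

Euler: y_{n+1} = y_n + h·f(t_n, y_n).
t=2.000000, y=-0.800000: f=5.742000 → y ← -0.800000 + 0.39·5.742000 = 1.439380
t=2.390000, y=1.439380: f=6.527663 → y ← 1.439380 + 0.39·6.527663 = 3.985168
y(2.78) ≈ 3.9852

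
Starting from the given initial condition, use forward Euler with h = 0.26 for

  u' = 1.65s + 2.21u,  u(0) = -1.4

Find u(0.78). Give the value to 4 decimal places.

Euler: u_{n+1} = u_n + h·f(s_n, u_n).
s=0.000000, u=-1.400000: f=-3.094000 → u ← -1.400000 + 0.26·(-3.094000) = -2.204440
s=0.260000, u=-2.204440: f=-4.442812 → u ← -2.204440 + 0.26·(-4.442812) = -3.359571
s=0.520000, u=-3.359571: f=-6.566652 → u ← -3.359571 + 0.26·(-6.566652) = -5.066901
u(0.78) ≈ -5.0669

-5.0669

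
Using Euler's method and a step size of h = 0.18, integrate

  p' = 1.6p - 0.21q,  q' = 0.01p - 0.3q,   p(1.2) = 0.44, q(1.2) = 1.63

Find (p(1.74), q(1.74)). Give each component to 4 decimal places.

0.7076, 1.3826

Euler on (p,q): p_{n+1} = p_n + h·p', q_{n+1} = q_n + h·q'.
1.200000: (0.440000, 1.630000); f=(0.361700, -0.484600) → (0.505106, 1.542772)
1.380000: (0.505106, 1.542772); f=(0.484187, -0.457781) → (0.592260, 1.460372)
1.560000: (0.592260, 1.460372); f=(0.640938, -0.432189) → (0.707629, 1.382578)
(p(1.74), q(1.74)) ≈ (0.7076, 1.3826)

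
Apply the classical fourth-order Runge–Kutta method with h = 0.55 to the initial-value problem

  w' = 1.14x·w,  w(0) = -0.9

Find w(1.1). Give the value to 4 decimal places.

RK4: k1 = f(x_n, w_n); k2 = f(x_n + h/2, w_n + (h/2)·k1); k3 = f(x_n + h/2, w_n + (h/2)·k2); k4 = f(x_n + h, w_n + h·k3); w_{n+1} = w_n + (h/6)·(k1 + 2k2 + 2k3 + k4).
x=0.000000, w=-0.900000:
  k1 = f(0.000000, -0.900000) = 0.000000
  k2 = f(0.275000, -0.900000) = -0.282150
  k3 = f(0.275000, -0.977591) = -0.306475
  k4 = f(0.550000, -1.068561) = -0.669988
  w ← -0.900000 + (0.55/6)·(k1 + 2k2 + 2k3 + k4) = -1.069330
x=0.550000, w=-1.069330:
  k1 = f(0.550000, -1.069330) = -0.670470
  k2 = f(0.825000, -1.253709) = -1.179114
  k3 = f(0.825000, -1.393586) = -1.310668
  k4 = f(1.100000, -1.790197) = -2.244908
  w ← -1.069330 + (0.55/6)·(k1 + 2k2 + 2k3 + k4) = -1.793033
w(1.1) ≈ -1.7930

-1.7930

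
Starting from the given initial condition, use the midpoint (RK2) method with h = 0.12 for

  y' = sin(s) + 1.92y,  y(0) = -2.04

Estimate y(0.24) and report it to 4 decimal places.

Midpoint: k1 = f(s_n, y_n); k2 = f(s_n + h/2, y_n + (h/2)·k1); y_{n+1} = y_n + h·k2.
s=0.000000, y=-2.040000:
  k1 = f(0.000000, -2.040000) = -3.916800
  k2 = f(0.060000, -2.275008) = -4.308051
  y ← -2.040000 + 0.12·(-4.308051) = -2.556966
s=0.120000, y=-2.556966:
  k1 = f(0.120000, -2.556966) = -4.789663
  k2 = f(0.180000, -2.844346) = -5.282115
  y ← -2.556966 + 0.12·(-5.282115) = -3.190820
y(0.24) ≈ -3.1908

-3.1908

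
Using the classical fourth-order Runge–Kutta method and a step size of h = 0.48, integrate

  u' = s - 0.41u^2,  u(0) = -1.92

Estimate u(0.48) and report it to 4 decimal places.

-2.9163

RK4: k1 = f(s_n, u_n); k2 = f(s_n + h/2, u_n + (h/2)·k1); k3 = f(s_n + h/2, u_n + (h/2)·k2); k4 = f(s_n + h, u_n + h·k3); u_{n+1} = u_n + (h/6)·(k1 + 2k2 + 2k3 + k4).
s=0.000000, u=-1.920000:
  k1 = f(0.000000, -1.920000) = -1.511424
  k2 = f(0.240000, -2.282742) = -1.896473
  k3 = f(0.240000, -2.375154) = -2.072955
  k4 = f(0.480000, -2.915019) = -3.003907
  u ← -1.920000 + (0.48/6)·(k1 + 2k2 + 2k3 + k4) = -2.916335
u(0.48) ≈ -2.9163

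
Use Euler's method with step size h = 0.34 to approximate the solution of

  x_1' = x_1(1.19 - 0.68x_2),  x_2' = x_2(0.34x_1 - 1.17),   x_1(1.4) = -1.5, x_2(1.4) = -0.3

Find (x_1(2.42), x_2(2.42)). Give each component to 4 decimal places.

-4.4870, -0.0105

Euler on (x_1,x_2): x_1_{n+1} = x_1_n + h·x_1', x_2_{n+1} = x_2_n + h·x_2'.
1.400000: (-1.500000, -0.300000); f=(-2.091000, 0.504000) → (-2.210940, -0.128640)
1.740000: (-2.210940, -0.128640); f=(-2.824421, 0.247210) → (-3.171243, -0.044589)
2.080000: (-3.171243, -0.044589); f=(-3.869932, 0.100245) → (-4.487020, -0.010505)
(x_1(2.42), x_2(2.42)) ≈ (-4.4870, -0.0105)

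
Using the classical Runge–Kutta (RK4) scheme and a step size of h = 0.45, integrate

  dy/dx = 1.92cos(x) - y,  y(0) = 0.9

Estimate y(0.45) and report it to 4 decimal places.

RK4: k1 = f(x_n, y_n); k2 = f(x_n + h/2, y_n + (h/2)·k1); k3 = f(x_n + h/2, y_n + (h/2)·k2); k4 = f(x_n + h, y_n + h·k3); y_{n+1} = y_n + (h/6)·(k1 + 2k2 + 2k3 + k4).
x=0.000000, y=0.900000:
  k1 = f(0.000000, 0.900000) = 1.020000
  k2 = f(0.225000, 1.129500) = 0.742105
  k3 = f(0.225000, 1.066974) = 0.804631
  k4 = f(0.450000, 1.262084) = 0.466774
  y ← 0.900000 + (0.45/6)·(k1 + 2k2 + 2k3 + k4) = 1.243518
y(0.45) ≈ 1.2435

1.2435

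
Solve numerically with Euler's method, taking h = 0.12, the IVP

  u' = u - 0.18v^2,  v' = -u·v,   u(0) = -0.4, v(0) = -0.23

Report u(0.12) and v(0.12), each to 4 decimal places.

Euler on (u,v): u_{n+1} = u_n + h·u', v_{n+1} = v_n + h·v'.
0.000000: (-0.400000, -0.230000); f=(-0.409522, -0.092000) → (-0.449143, -0.241040)
(u(0.12), v(0.12)) ≈ (-0.4491, -0.2410)

-0.4491, -0.2410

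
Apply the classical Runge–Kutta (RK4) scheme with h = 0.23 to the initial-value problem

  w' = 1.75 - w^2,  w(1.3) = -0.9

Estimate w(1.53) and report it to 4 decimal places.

RK4: k1 = f(s_n, w_n); k2 = f(s_n + h/2, w_n + (h/2)·k1); k3 = f(s_n + h/2, w_n + (h/2)·k2); k4 = f(s_n + h, w_n + h·k3); w_{n+1} = w_n + (h/6)·(k1 + 2k2 + 2k3 + k4).
s=1.300000, w=-0.900000:
  k1 = f(1.300000, -0.900000) = 0.940000
  k2 = f(1.415000, -0.791900) = 1.122894
  k3 = f(1.415000, -0.770867) = 1.155764
  k4 = f(1.530000, -0.634174) = 1.347823
  w ← -0.900000 + (0.23/6)·(k1 + 2k2 + 2k3 + k4) = -0.637603
w(1.53) ≈ -0.6376

-0.6376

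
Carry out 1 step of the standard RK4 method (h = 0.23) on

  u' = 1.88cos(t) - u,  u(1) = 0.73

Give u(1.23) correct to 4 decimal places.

0.7481

RK4: k1 = f(t_n, u_n); k2 = f(t_n + h/2, u_n + (h/2)·k1); k3 = f(t_n + h/2, u_n + (h/2)·k2); k4 = f(t_n + h, u_n + h·k3); u_{n+1} = u_n + (h/6)·(k1 + 2k2 + 2k3 + k4).
t=1.000000, u=0.730000:
  k1 = f(1.000000, 0.730000) = 0.285768
  k2 = f(1.115000, 0.762863) = 0.064670
  k3 = f(1.115000, 0.737437) = 0.090097
  k4 = f(1.230000, 0.750722) = -0.122355
  u ← 0.730000 + (0.23/6)·(k1 + 2k2 + 2k3 + k4) = 0.748130
u(1.23) ≈ 0.7481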